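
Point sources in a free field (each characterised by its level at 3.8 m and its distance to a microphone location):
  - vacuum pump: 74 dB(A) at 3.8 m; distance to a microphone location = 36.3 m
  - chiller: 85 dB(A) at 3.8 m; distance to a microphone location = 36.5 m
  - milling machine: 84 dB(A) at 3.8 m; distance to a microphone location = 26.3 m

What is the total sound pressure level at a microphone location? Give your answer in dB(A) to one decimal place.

Apply inverse-square spreading to bring every level to the receiver, then sum 10^(L/10).
vacuum pump: 74 − 20·log₁₀(36.3/3.8) = 74 − 19.60 = 54.40 dB(A).
chiller: 85 − 20·log₁₀(36.5/3.8) = 85 − 19.65 = 65.35 dB(A).
milling machine: 84 − 20·log₁₀(26.3/3.8) = 84 − 16.80 = 67.20 dB(A).
Σ 10^(L/10) = 8.947e+06 → L_total = 10·log₁₀(8.947e+06) = 69.52 dB(A).

69.5 dB(A)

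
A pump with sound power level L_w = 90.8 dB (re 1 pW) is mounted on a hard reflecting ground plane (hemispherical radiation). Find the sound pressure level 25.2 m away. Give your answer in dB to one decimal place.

54.8 dB

L_p = L_w − 10·log₁₀(2π·r²) with r = 25.2 m.
2π·r² = 3990 m², 10·log₁₀ of that is 36.010 dB.
L_p = 90.8 − 36.010 = 54.79 dB.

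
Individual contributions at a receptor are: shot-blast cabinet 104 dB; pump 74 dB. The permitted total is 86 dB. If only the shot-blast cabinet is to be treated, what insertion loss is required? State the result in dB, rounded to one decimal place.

The untreated sources together contribute 10^(74/10) = 2.512e+07, i.e. 74.00 dB.
The limit corresponds to 10^(86/10) = 3.981e+08; subtracting the fixed part leaves 3.730e+08 for the shot-blast cabinet, i.e. 85.72 dB.
So the shot-blast cabinet must be reduced from 104 to 85.72 dB: IL = 18.28 dB.

18.3 dB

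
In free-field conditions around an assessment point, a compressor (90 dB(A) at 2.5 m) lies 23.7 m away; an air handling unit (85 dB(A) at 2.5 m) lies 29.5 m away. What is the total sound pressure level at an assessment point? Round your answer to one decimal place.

Propagate each source to the receiver with L = L_ref − 20·log₁₀(r/r_ref), then add intensities.
compressor: 90 − 20·log₁₀(23.7/2.5) = 90 − 19.54 = 70.46 dB(A).
air handling unit: 85 − 20·log₁₀(29.5/2.5) = 85 − 21.44 = 63.56 dB(A).
Σ 10^(L/10) = 1.340e+07 → L_total = 10·log₁₀(1.340e+07) = 71.27 dB(A).

71.3 dB(A)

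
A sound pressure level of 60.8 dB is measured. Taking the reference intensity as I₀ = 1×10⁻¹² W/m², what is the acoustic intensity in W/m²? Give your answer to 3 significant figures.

1.20e-06 W/m²

I/I₀ = 10^(60.8/10) = 1.202e+06, so I = 1.202e+06 × 10⁻¹² W/m².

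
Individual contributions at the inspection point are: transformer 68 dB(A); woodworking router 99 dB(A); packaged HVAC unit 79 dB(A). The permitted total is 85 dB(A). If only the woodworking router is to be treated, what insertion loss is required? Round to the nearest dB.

Fixed contribution from the other sources: Σ 10^(L/10) = 10^(68/10) + 10^(79/10) = 8.574e+07 (79.33 dB(A)).
To meet 85 dB(A) overall, the treated woodworking router may contribute at most 10^(85/10) − 8.574e+07 = 2.305e+08, i.e. 83.63 dB(A).
So the woodworking router must be reduced from 99 to 83.63 dB(A): IL = 15.37 dB.

15 dB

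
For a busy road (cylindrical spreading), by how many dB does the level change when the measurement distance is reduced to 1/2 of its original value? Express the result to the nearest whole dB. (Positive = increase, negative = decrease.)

+3 dB

Line-source spreading: ΔL = −10·log₁₀(r₂/r₁).
ΔL = −10·log₁₀(0.5) = +3.01 dB.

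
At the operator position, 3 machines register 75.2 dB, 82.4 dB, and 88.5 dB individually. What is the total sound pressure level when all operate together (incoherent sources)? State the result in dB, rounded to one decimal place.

89.6 dB

For uncorrelated sources the intensities add, so convert each level to linear form, sum, and take 10·log₁₀ of the total.
Σ 10^(L/10) = 10^(75.2/10) + 10^(82.4/10) + 10^(88.5/10) = 9.148e+08.
L_total = 10·log₁₀(9.148e+08) = 89.61 dB.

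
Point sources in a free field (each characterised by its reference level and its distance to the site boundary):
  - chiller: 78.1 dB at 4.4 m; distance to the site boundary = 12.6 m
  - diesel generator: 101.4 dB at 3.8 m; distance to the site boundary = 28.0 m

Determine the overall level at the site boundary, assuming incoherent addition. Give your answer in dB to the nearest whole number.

Apply inverse-square spreading to bring every level to the receiver, then sum 10^(L/10).
chiller: 78.1 − 20·log₁₀(12.6/4.4) = 78.1 − 9.14 = 68.96 dB.
diesel generator: 101.4 − 20·log₁₀(28.0/3.8) = 101.4 − 17.35 = 84.05 dB.
Σ 10^(L/10) = 2.621e+08 → L_total = 10·log₁₀(2.621e+08) = 84.18 dB.

84 dB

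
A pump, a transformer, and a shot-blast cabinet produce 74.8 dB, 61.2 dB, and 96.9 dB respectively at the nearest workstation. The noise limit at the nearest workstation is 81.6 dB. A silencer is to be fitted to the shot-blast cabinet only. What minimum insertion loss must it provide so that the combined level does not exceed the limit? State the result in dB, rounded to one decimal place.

Fixed contribution from the other sources: Σ 10^(L/10) = 10^(74.8/10) + 10^(61.2/10) = 3.152e+07 (74.99 dB).
To meet 81.6 dB overall, the treated shot-blast cabinet may contribute at most 10^(81.6/10) − 3.152e+07 = 1.130e+08, i.e. 80.53 dB.
So the shot-blast cabinet must be reduced from 96.9 to 80.53 dB: IL = 16.37 dB.

16.4 dB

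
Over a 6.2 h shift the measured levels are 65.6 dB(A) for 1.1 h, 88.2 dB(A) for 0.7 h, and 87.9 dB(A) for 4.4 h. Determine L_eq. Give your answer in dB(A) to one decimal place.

87.1 dB(A)

L_eq = 10·log₁₀[(1/T)·Σ tᵢ·10^(Lᵢ/10)] with T = 6.2 h.
Σ tᵢ·10^(Lᵢ/10) = 1.1·10^(65.6/10) + 0.7·10^(88.2/10) + 4.4·10^(87.9/10) = 3.179e+09.
L_eq = 10·log₁₀(3.179e+09/6.2) = 87.10 dB(A).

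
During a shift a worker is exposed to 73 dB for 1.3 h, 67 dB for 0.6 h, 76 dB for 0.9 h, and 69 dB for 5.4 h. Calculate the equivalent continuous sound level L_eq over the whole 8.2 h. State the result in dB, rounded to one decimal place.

71.2 dB

The energy average is taken in the linear domain: L_eq = 10·log₁₀[(Σ tᵢ·10^(Lᵢ/10))/T], T = 8.2 h.
Σ tᵢ·10^(Lᵢ/10) = 1.3·10^(73/10) + 0.6·10^(67/10) + 0.9·10^(76/10) + 5.4·10^(69/10) = 1.077e+08.
L_eq = 10·log₁₀(1.077e+08/8.2) = 71.18 dB.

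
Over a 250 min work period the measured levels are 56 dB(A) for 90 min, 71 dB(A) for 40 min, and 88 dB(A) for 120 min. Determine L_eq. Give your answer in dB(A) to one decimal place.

L_eq = 10·log₁₀[(1/T)·Σ tᵢ·10^(Lᵢ/10)] with T = 250 min.
Σ tᵢ·10^(Lᵢ/10) = 90·10^(56/10) + 40·10^(71/10) + 120·10^(88/10) = 7.625e+10.
L_eq = 10·log₁₀(7.625e+10/250) = 84.84 dB(A).

84.8 dB(A)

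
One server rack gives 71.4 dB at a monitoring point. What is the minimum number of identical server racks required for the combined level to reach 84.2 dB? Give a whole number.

20

N identical sources give L₁ + 10·log₁₀ N, so require 10·log₁₀ N ≥ 84.2 − 71.4 = 12.8 dB.
N ≥ 10^(12.8/10) = 19.055, so N = 20.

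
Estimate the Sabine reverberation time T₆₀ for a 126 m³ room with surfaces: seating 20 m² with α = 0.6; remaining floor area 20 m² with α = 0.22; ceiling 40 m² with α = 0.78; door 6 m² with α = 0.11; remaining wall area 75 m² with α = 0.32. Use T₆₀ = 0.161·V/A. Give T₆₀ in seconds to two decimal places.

Summing Sᵢαᵢ: 20·0.6 + 20·0.22 + 40·0.78 + 6·0.11 + 75·0.32 = 72.26 m².
T₆₀ = 0.161·V/A = 0.161·126/72.26 = 0.281 s.

0.28 s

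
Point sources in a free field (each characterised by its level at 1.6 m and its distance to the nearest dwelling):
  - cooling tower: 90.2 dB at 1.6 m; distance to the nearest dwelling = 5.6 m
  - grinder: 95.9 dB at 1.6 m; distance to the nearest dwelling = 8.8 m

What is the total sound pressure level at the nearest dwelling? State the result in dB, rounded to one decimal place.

83.3 dB

Propagate each source to the receiver with L = L_ref − 20·log₁₀(r/r_ref), then add intensities.
cooling tower: 90.2 − 20·log₁₀(5.6/1.6) = 90.2 − 10.88 = 79.32 dB.
grinder: 95.9 − 20·log₁₀(8.8/1.6) = 95.9 − 14.81 = 81.09 dB.
Σ 10^(L/10) = 2.141e+08 → L_total = 10·log₁₀(2.141e+08) = 83.31 dB.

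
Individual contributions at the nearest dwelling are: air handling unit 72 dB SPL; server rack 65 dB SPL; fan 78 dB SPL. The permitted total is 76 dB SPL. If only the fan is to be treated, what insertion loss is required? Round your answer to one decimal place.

Fixed contribution from the other sources: Σ 10^(L/10) = 10^(72/10) + 10^(65/10) = 1.901e+07 (72.79 dB SPL).
The limit corresponds to 10^(76/10) = 3.981e+07; subtracting the fixed part leaves 2.080e+07 for the fan, i.e. 73.18 dB SPL.
So the fan must be reduced from 78 to 73.18 dB SPL: IL = 4.82 dB.

4.8 dB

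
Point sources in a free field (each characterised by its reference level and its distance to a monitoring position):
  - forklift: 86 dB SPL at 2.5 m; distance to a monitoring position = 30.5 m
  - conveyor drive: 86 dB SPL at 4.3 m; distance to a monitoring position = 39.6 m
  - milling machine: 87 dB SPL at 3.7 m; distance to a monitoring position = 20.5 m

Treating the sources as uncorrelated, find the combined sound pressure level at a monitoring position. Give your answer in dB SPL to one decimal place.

Apply inverse-square spreading to bring every level to the receiver, then sum 10^(L/10).
forklift: 86 − 20·log₁₀(30.5/2.5) = 86 − 21.73 = 64.27 dB SPL.
conveyor drive: 86 − 20·log₁₀(39.6/4.3) = 86 − 19.28 = 66.72 dB SPL.
milling machine: 87 − 20·log₁₀(20.5/3.7) = 87 − 14.87 = 72.13 dB SPL.
Σ 10^(L/10) = 2.370e+07 → L_total = 10·log₁₀(2.370e+07) = 73.75 dB SPL.

73.7 dB SPL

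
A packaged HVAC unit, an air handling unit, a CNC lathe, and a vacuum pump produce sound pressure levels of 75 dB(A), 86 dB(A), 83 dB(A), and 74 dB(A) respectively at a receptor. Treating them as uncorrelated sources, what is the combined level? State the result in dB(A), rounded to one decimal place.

For uncorrelated sources the intensities add, so convert each level to linear form, sum, and take 10·log₁₀ of the total.
Σ 10^(L/10) = 10^(75/10) + 10^(86/10) + 10^(83/10) + 10^(74/10) = 6.544e+08.
L_total = 10·log₁₀(6.544e+08) = 88.16 dB(A).

88.2 dB(A)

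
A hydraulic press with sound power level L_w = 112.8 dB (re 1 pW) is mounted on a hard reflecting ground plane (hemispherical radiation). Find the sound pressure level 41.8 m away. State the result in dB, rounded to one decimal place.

72.4 dB

The power spreads over a hemisphere of area 2π·r², so L_p = L_w − 10·log₁₀(2π·r²).
2π·r² = 1.098e+04 m², 10·log₁₀ of that is 40.405 dB.
L_p = 112.8 − 40.405 = 72.39 dB.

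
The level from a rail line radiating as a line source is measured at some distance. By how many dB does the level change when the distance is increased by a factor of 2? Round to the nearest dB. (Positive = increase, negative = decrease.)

-3 dB

Line-source spreading: ΔL = −10·log₁₀(r₂/r₁).
ΔL = −10·log₁₀(2) = -3.01 dB.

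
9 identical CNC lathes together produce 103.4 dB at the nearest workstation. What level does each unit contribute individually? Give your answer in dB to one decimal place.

93.9 dB

Dividing the total intensity by 9 lowers the level by 10·log₁₀ 9 = 9.542 dB: L₁ = 103.4 − 9.542.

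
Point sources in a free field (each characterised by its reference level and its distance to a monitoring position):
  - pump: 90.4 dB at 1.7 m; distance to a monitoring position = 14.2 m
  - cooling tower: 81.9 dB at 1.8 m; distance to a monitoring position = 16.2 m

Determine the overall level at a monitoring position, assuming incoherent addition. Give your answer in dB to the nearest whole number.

Apply inverse-square spreading to bring every level to the receiver, then sum 10^(L/10).
pump: 90.4 − 20·log₁₀(14.2/1.7) = 90.4 − 18.44 = 71.96 dB.
cooling tower: 81.9 − 20·log₁₀(16.2/1.8) = 81.9 − 19.08 = 62.82 dB.
Σ 10^(L/10) = 1.763e+07 → L_total = 10·log₁₀(1.763e+07) = 72.46 dB.

72 dB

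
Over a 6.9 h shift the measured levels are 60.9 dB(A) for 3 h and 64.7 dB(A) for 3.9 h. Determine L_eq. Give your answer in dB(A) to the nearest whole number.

63 dB(A)

L_eq = 10·log₁₀[(1/T)·Σ tᵢ·10^(Lᵢ/10)] with T = 6.9 h.
Σ tᵢ·10^(Lᵢ/10) = 3·10^(60.9/10) + 3.9·10^(64.7/10) = 1.520e+07.
L_eq = 10·log₁₀(1.520e+07/6.9) = 63.43 dB(A).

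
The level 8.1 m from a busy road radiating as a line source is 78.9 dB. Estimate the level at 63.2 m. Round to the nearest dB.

For a line source, L₂ = L₁ − 10·log₁₀(r₂/r₁).
L₂ = 78.9 − 10·log₁₀(63.2/8.1) = 78.9 − 8.922 = 69.98 dB.

70 dB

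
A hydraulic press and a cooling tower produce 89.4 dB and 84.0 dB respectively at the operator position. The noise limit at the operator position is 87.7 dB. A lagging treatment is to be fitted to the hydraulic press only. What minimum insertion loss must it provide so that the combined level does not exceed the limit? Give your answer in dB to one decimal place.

4.1 dB

The untreated sources together contribute 10^(84.0/10) = 2.512e+08, i.e. 84.00 dB.
The limit corresponds to 10^(87.7/10) = 5.888e+08; subtracting the fixed part leaves 3.377e+08 for the hydraulic press, i.e. 85.28 dB.
So the hydraulic press must be reduced from 89.4 to 85.28 dB: IL = 4.12 dB.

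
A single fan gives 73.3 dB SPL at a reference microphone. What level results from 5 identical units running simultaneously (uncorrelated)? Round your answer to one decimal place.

80.3 dB SPL

N identical incoherent sources raise the level by 10·log₁₀ N.
L_total = 73.3 + 10·log₁₀(5) = 73.3 + 6.990 = 80.29 dB SPL.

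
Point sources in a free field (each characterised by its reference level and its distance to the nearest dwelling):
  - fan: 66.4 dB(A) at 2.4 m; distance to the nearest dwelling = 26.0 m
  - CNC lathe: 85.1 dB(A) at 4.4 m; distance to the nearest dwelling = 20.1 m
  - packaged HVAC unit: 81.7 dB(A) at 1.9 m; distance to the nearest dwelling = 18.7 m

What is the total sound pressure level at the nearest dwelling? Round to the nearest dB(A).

Apply inverse-square spreading to bring every level to the receiver, then sum 10^(L/10).
fan: 66.4 − 20·log₁₀(26.0/2.4) = 66.4 − 20.70 = 45.70 dB(A).
CNC lathe: 85.1 − 20·log₁₀(20.1/4.4) = 85.1 − 13.19 = 71.91 dB(A).
packaged HVAC unit: 81.7 − 20·log₁₀(18.7/1.9) = 81.7 − 19.86 = 61.84 dB(A).
Σ 10^(L/10) = 1.707e+07 → L_total = 10·log₁₀(1.707e+07) = 72.32 dB(A).

72 dB(A)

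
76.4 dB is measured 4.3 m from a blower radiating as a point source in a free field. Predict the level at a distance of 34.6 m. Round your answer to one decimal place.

Spherical spreading from a point source gives a 20·log₁₀(r₂/r₁) drop.
L₂ = 76.4 − 20·log₁₀(34.6/4.3) = 76.4 − 18.112 = 58.29 dB.

58.3 dB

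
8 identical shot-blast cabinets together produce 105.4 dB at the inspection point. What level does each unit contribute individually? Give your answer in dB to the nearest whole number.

8 equal contributions raise the level by 10·log₁₀ 8 = 9.031 dB, so each unit alone gives 105.4 − 9.031.

96 dB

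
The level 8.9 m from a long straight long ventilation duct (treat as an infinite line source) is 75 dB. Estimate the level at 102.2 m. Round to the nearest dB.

64 dB

For a line source, L₂ = L₁ − 10·log₁₀(r₂/r₁).
L₂ = 75 − 10·log₁₀(102.2/8.9) = 75 − 10.601 = 64.40 dB.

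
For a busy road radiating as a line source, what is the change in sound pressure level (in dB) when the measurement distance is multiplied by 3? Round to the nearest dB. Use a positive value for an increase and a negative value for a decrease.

With cylindrical spreading the level changes by −10·log₁₀(r₂/r₁).
ΔL = −10·log₁₀(3) = -4.77 dB.

-5 dB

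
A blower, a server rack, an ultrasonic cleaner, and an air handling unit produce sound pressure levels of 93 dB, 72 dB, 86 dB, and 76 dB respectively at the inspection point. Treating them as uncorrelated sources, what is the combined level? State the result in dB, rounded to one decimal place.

For uncorrelated sources the intensities add, so convert each level to linear form, sum, and take 10·log₁₀ of the total.
Σ 10^(L/10) = 10^(93/10) + 10^(72/10) + 10^(86/10) + 10^(76/10) = 2.449e+09.
L_total = 10·log₁₀(2.449e+09) = 93.89 dB.

93.9 dB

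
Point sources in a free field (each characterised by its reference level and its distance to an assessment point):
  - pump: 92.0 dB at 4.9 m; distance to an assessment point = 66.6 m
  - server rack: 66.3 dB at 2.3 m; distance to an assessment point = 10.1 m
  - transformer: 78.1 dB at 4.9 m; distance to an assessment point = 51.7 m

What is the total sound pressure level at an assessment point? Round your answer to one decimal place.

Propagate each source to the receiver with L = L_ref − 20·log₁₀(r/r_ref), then add intensities.
pump: 92.0 − 20·log₁₀(66.6/4.9) = 92.0 − 22.67 = 69.33 dB.
server rack: 66.3 − 20·log₁₀(10.1/2.3) = 66.3 − 12.85 = 53.45 dB.
transformer: 78.1 − 20·log₁₀(51.7/4.9) = 78.1 − 20.47 = 57.63 dB.
Σ 10^(L/10) = 9.380e+06 → L_total = 10·log₁₀(9.380e+06) = 69.72 dB.

69.7 dB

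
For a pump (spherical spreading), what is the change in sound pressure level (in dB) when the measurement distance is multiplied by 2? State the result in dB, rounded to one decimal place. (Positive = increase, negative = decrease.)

-6.0 dB

A point source loses 6 dB per doubling of distance; generally ΔL = −20·log₁₀(r₂/r₁).
ΔL = −20·log₁₀(2) = -6.02 dB.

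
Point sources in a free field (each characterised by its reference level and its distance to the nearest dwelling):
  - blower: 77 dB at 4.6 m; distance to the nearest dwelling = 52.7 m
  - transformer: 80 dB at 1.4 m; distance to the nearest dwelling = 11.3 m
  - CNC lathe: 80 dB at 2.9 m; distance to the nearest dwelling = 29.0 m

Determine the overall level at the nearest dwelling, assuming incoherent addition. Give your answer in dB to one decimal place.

64.6 dB

First find each source's level at the receiver (point-source: −20·log₁₀(r/r_ref)), then combine on an intensity basis.
blower: 77 − 20·log₁₀(52.7/4.6) = 77 − 21.18 = 55.82 dB.
transformer: 80 − 20·log₁₀(11.3/1.4) = 80 − 18.14 = 61.86 dB.
CNC lathe: 80 − 20·log₁₀(29.0/2.9) = 80 − 20.00 = 60.00 dB.
Σ 10^(L/10) = 2.917e+06 → L_total = 10·log₁₀(2.917e+06) = 64.65 dB.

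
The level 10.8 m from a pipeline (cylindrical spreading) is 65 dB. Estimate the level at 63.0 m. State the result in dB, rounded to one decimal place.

57.3 dB

For a line source, L₂ = L₁ − 10·log₁₀(r₂/r₁).
L₂ = 65 − 10·log₁₀(63.0/10.8) = 65 − 7.659 = 57.34 dB.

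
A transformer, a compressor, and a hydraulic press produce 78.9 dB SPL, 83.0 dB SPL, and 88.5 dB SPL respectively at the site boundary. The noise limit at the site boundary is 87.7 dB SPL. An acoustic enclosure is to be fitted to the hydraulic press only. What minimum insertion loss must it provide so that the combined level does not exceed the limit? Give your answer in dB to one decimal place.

3.6 dB

Fixed contribution from the other sources: Σ 10^(L/10) = 10^(78.9/10) + 10^(83.0/10) = 2.772e+08 (84.43 dB SPL).
To meet 87.7 dB SPL overall, the treated hydraulic press may contribute at most 10^(87.7/10) − 2.772e+08 = 3.117e+08, i.e. 84.94 dB SPL.
Required insertion loss = 88.5 − 84.94 = 3.56 dB.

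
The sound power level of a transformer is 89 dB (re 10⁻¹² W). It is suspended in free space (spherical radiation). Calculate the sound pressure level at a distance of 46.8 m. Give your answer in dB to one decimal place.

44.6 dB

L_p = L_w − 10·log₁₀(4π·r²) with r = 46.8 m.
4π·r² = 2.752e+04 m², 10·log₁₀ of that is 44.397 dB.
L_p = 89 − 44.397 = 44.60 dB.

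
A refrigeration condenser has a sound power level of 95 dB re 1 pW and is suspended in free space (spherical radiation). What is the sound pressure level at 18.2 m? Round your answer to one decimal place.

The power spreads over a sphere of area 4π·r², so L_p = L_w − 10·log₁₀(4π·r²).
4π·r² = 4162 m², 10·log₁₀ of that is 36.194 dB.
L_p = 95 − 36.194 = 58.81 dB.

58.8 dB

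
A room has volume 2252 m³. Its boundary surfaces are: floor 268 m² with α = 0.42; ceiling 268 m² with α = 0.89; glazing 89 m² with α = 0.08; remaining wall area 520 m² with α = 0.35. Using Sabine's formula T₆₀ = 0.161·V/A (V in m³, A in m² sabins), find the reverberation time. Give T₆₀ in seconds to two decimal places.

Summing Sᵢαᵢ: 268·0.42 + 268·0.89 + 89·0.08 + 520·0.35 = 540.20 m².
T₆₀ = 0.161·V/A = 0.161·2252/540.20 = 0.671 s.

0.67 s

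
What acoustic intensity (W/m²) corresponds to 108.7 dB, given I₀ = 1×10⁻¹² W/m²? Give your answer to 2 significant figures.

I/I₀ = 10^(108.7/10) = 7.413e+10, so I = 7.413e+10 × 10⁻¹² W/m².

0.074 W/m²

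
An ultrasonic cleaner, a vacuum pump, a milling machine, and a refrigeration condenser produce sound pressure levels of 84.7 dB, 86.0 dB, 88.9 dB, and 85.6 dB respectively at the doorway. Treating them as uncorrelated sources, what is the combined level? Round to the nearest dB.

Incoherent sources combine by intensity addition: L_total = 10·log₁₀(Σ 10^(L_i/10)).
Σ 10^(L/10) = 10^(84.7/10) + 10^(86.0/10) + 10^(88.9/10) + 10^(85.6/10) = 1.833e+09.
L_total = 10·log₁₀(1.833e+09) = 92.63 dB.

93 dB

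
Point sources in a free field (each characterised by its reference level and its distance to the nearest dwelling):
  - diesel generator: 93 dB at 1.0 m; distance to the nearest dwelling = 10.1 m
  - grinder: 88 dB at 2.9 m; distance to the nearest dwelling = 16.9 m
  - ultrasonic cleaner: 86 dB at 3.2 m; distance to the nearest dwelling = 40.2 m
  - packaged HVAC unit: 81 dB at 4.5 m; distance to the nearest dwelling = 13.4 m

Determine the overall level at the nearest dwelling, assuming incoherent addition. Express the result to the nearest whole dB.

77 dB

Apply inverse-square spreading to bring every level to the receiver, then sum 10^(L/10).
diesel generator: 93 − 20·log₁₀(10.1/1.0) = 93 − 20.09 = 72.91 dB.
grinder: 88 − 20·log₁₀(16.9/2.9) = 88 − 15.31 = 72.69 dB.
ultrasonic cleaner: 86 − 20·log₁₀(40.2/3.2) = 86 − 21.98 = 64.02 dB.
packaged HVAC unit: 81 − 20·log₁₀(13.4/4.5) = 81 − 9.48 = 71.52 dB.
Σ 10^(L/10) = 5.486e+07 → L_total = 10·log₁₀(5.486e+07) = 77.39 dB.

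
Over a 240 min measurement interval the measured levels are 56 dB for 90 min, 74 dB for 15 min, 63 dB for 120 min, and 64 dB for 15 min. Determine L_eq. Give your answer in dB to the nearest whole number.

L_eq = 10·log₁₀[(1/T)·Σ tᵢ·10^(Lᵢ/10)] with T = 240 min.
Σ tᵢ·10^(Lᵢ/10) = 90·10^(56/10) + 15·10^(74/10) + 120·10^(63/10) + 15·10^(64/10) = 6.897e+08.
L_eq = 10·log₁₀(6.897e+08/240) = 64.58 dB.

65 dB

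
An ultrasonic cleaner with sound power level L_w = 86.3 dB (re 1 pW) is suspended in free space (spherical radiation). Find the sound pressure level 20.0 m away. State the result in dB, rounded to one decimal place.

The power spreads over a sphere of area 4π·r², so L_p = L_w − 10·log₁₀(4π·r²).
4π·r² = 5027 m², 10·log₁₀ of that is 37.013 dB.
L_p = 86.3 − 37.013 = 49.29 dB.

49.3 dB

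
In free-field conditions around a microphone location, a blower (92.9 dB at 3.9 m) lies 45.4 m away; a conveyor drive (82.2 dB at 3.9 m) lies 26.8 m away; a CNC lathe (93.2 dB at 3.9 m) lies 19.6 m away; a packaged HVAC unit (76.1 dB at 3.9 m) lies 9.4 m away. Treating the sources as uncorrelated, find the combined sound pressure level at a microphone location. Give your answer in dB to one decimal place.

First find each source's level at the receiver (point-source: −20·log₁₀(r/r_ref)), then combine on an intensity basis.
blower: 92.9 − 20·log₁₀(45.4/3.9) = 92.9 − 21.32 = 71.58 dB.
conveyor drive: 82.2 − 20·log₁₀(26.8/3.9) = 82.2 − 16.74 = 65.46 dB.
CNC lathe: 93.2 − 20·log₁₀(19.6/3.9) = 93.2 − 14.02 = 79.18 dB.
packaged HVAC unit: 76.1 − 20·log₁₀(9.4/3.9) = 76.1 − 7.64 = 68.46 dB.
Σ 10^(L/10) = 1.076e+08 → L_total = 10·log₁₀(1.076e+08) = 80.32 dB.

80.3 dB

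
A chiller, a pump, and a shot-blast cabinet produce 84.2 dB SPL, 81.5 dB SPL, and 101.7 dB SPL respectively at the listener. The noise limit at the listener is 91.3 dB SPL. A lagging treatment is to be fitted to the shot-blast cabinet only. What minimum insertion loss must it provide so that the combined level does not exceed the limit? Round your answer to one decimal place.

Everything except the shot-blast cabinet sums to 10^(84.2/10) + 10^(81.5/10) = 4.043e+08 in linear terms, 86.07 dB SPL.
To meet 91.3 dB SPL overall, the treated shot-blast cabinet may contribute at most 10^(91.3/10) − 4.043e+08 = 9.447e+08, i.e. 89.75 dB SPL.
Required insertion loss = 101.7 − 89.75 = 11.95 dB.

11.9 dB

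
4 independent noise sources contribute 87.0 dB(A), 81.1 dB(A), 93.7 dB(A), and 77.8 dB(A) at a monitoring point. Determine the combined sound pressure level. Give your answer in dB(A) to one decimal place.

Incoherent sources combine by intensity addition: L_total = 10·log₁₀(Σ 10^(L_i/10)).
Σ 10^(L/10) = 10^(87.0/10) + 10^(81.1/10) + 10^(93.7/10) + 10^(77.8/10) = 3.034e+09.
L_total = 10·log₁₀(3.034e+09) = 94.82 dB(A).

94.8 dB(A)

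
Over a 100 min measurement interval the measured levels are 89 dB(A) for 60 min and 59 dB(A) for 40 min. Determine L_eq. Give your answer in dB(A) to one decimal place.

The energy average is taken in the linear domain: L_eq = 10·log₁₀[(Σ tᵢ·10^(Lᵢ/10))/T], T = 100 min.
Σ tᵢ·10^(Lᵢ/10) = 60·10^(89/10) + 40·10^(59/10) = 4.769e+10.
L_eq = 10·log₁₀(4.769e+10/100) = 86.78 dB(A).

86.8 dB(A)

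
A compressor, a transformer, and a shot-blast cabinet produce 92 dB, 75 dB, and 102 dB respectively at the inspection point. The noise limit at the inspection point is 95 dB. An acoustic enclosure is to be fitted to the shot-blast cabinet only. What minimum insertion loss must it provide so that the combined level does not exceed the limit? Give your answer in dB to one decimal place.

10.1 dB

Everything except the shot-blast cabinet sums to 10^(92/10) + 10^(75/10) = 1.617e+09 in linear terms, 92.09 dB.
To meet 95 dB overall, the treated shot-blast cabinet may contribute at most 10^(95/10) − 1.617e+09 = 1.546e+09, i.e. 91.89 dB.
So the shot-blast cabinet must be reduced from 102 to 91.89 dB: IL = 10.11 dB.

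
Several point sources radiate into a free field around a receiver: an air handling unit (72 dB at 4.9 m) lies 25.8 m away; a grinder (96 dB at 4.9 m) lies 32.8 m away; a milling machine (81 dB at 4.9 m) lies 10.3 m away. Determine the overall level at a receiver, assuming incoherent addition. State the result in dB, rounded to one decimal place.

Apply inverse-square spreading to bring every level to the receiver, then sum 10^(L/10).
air handling unit: 72 − 20·log₁₀(25.8/4.9) = 72 − 14.43 = 57.57 dB.
grinder: 96 − 20·log₁₀(32.8/4.9) = 96 − 16.51 = 79.49 dB.
milling machine: 81 − 20·log₁₀(10.3/4.9) = 81 − 6.45 = 74.55 dB.
Σ 10^(L/10) = 1.179e+08 → L_total = 10·log₁₀(1.179e+08) = 80.72 dB.

80.7 dB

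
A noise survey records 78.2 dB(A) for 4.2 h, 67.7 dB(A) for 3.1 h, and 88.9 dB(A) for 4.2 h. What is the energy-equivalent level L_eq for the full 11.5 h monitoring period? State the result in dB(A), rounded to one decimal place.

L_eq = 10·log₁₀[(1/T)·Σ tᵢ·10^(Lᵢ/10)] with T = 11.5 h.
Σ tᵢ·10^(Lᵢ/10) = 4.2·10^(78.2/10) + 3.1·10^(67.7/10) + 4.2·10^(88.9/10) = 3.556e+09.
L_eq = 10·log₁₀(3.556e+09/11.5) = 84.90 dB(A).

84.9 dB(A)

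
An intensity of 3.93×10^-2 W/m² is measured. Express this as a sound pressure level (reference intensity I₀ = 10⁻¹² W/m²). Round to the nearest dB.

106 dB

L = 10·log₁₀(I/I₀) = 10·log₁₀(3.93×10^-2/10⁻¹²) = 10·log₁₀(3.93×10^10).
L = 10·(0.5944 + 10) = 105.94 dB.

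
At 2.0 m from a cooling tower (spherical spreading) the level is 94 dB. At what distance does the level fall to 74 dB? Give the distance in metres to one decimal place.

Point-source spreading drops the level by 20·log₁₀(r₂/r₁); inverting, r₂/r₁ = 10^(ΔL/20).
r₂ = 2.0·10^((94−74)/20) = 2.0·10^(20.0/20) = 20.00 m.

20.0 m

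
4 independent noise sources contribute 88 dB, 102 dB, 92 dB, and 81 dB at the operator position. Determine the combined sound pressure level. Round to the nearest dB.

103 dB

Incoherent sources combine by intensity addition: L_total = 10·log₁₀(Σ 10^(L_i/10)).
Σ 10^(L/10) = 10^(88/10) + 10^(102/10) + 10^(92/10) + 10^(81/10) = 1.819e+10.
L_total = 10·log₁₀(1.819e+10) = 102.60 dB.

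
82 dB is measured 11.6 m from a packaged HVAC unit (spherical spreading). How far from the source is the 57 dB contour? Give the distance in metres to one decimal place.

The 25.0 dB drop corresponds to a distance ratio of 10^(25.0/20) for a point source.
r₂ = 11.6·10^((82−57)/20) = 11.6·10^(25.0/20) = 206.28 m.

206.3 m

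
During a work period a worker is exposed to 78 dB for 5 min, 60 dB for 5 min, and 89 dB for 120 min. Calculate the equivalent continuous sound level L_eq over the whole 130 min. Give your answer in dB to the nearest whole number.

L_eq = 10·log₁₀[(1/T)·Σ tᵢ·10^(Lᵢ/10)] with T = 130 min.
Σ tᵢ·10^(Lᵢ/10) = 5·10^(78/10) + 5·10^(60/10) + 120·10^(89/10) = 9.564e+10.
L_eq = 10·log₁₀(9.564e+10/130) = 88.67 dB.

89 dB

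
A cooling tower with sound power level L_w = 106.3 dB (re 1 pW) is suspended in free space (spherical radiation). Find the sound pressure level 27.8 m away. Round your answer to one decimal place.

66.4 dB

The power spreads over a sphere of area 4π·r², so L_p = L_w − 10·log₁₀(4π·r²).
4π·r² = 9712 m², 10·log₁₀ of that is 39.873 dB.
L_p = 106.3 − 39.873 = 66.43 dB.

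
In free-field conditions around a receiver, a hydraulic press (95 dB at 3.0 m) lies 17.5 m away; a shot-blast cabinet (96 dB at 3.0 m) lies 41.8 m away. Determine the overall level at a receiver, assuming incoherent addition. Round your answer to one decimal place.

Apply inverse-square spreading to bring every level to the receiver, then sum 10^(L/10).
hydraulic press: 95 − 20·log₁₀(17.5/3.0) = 95 − 15.32 = 79.68 dB.
shot-blast cabinet: 96 − 20·log₁₀(41.8/3.0) = 96 − 22.88 = 73.12 dB.
Σ 10^(L/10) = 1.134e+08 → L_total = 10·log₁₀(1.134e+08) = 80.55 dB.

80.5 dB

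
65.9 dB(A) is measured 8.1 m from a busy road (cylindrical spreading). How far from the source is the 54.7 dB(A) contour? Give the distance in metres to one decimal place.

For a line source L₁ − L₂ = 10·log₁₀(r₂/r₁), so r₂ = r₁·10^((L₁−L₂)/10).
r₂ = 8.1·10^((65.9−54.7)/10) = 8.1·10^(11.2/10) = 106.78 m.

106.8 m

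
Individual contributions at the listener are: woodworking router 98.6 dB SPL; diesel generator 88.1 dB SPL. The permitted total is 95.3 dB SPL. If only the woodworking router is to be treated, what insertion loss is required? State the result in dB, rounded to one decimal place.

Fixed contribution from the other source: Σ 10^(L/10) = 10^(88.1/10) = 6.457e+08 (88.10 dB SPL).
The limit corresponds to 10^(95.3/10) = 3.388e+09; subtracting the fixed part leaves 2.743e+09 for the woodworking router, i.e. 94.38 dB SPL.
Required insertion loss = 98.6 − 94.38 = 4.22 dB.

4.2 dB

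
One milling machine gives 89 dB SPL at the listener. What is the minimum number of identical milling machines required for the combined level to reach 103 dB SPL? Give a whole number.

N identical sources give L₁ + 10·log₁₀ N, so require 10·log₁₀ N ≥ 103 − 89 = 14.0 dB.
N ≥ 10^(14.0/10) = 25.119, so N = 26.

26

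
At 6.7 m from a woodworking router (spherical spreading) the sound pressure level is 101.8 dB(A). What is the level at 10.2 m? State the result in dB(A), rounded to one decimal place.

Point-source attenuation: ΔL = 20·log₁₀(r₂/r₁) = 20·log₁₀(10.2/6.7) = 3.651 dB.
L₂ = 101.8 − 20·log₁₀(10.2/6.7) = 101.8 − 3.651 = 98.15 dB(A).

98.1 dB(A)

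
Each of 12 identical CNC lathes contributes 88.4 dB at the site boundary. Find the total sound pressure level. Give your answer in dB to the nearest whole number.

N identical incoherent sources raise the level by 10·log₁₀ N.
L_total = 88.4 + 10·log₁₀(12) = 88.4 + 10.792 = 99.19 dB.

99 dB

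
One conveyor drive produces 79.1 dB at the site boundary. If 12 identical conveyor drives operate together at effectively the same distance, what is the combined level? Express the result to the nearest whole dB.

L_total = L₁ + 10·log₁₀ N for N identical incoherent sources.
L_total = 79.1 + 10·log₁₀(12) = 79.1 + 10.792 = 89.89 dB.

90 dB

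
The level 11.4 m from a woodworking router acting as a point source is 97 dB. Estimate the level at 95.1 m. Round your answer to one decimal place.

For a point source, L₂ = L₁ − 20·log₁₀(r₂/r₁).
L₂ = 97 − 20·log₁₀(95.1/11.4) = 97 − 18.426 = 78.57 dB.

78.6 dB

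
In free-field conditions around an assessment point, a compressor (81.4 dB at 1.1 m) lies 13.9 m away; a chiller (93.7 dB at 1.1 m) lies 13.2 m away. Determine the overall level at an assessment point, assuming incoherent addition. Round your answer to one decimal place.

First find each source's level at the receiver (point-source: −20·log₁₀(r/r_ref)), then combine on an intensity basis.
compressor: 81.4 − 20·log₁₀(13.9/1.1) = 81.4 − 22.03 = 59.37 dB.
chiller: 93.7 − 20·log₁₀(13.2/1.1) = 93.7 − 21.58 = 72.12 dB.
Σ 10^(L/10) = 1.714e+07 → L_total = 10·log₁₀(1.714e+07) = 72.34 dB.

72.3 dB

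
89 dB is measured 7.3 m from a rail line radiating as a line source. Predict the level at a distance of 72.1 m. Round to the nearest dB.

79 dB

Cylindrical spreading from a line source gives a 10·log₁₀(r₂/r₁) drop.
L₂ = 89 − 10·log₁₀(72.1/7.3) = 89 − 9.946 = 79.05 dB.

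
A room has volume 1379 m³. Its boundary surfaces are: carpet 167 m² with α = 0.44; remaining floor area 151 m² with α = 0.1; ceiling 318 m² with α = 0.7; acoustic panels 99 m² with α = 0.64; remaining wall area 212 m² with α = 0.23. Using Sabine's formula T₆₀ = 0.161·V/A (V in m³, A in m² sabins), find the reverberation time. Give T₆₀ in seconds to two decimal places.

A = Σ Sᵢαᵢ = 167·0.44 + 151·0.1 + 318·0.7 + 99·0.64 + 212·0.23 = 423.30 m².
T₆₀ = 0.161 × 1379 / 423.30 = 0.524 s.

0.52 s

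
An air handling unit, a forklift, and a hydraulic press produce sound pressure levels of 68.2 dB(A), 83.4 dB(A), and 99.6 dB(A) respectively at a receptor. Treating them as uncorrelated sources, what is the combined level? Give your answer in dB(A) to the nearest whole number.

100 dB(A)

For uncorrelated sources the intensities add, so convert each level to linear form, sum, and take 10·log₁₀ of the total.
Σ 10^(L/10) = 10^(68.2/10) + 10^(83.4/10) + 10^(99.6/10) = 9.345e+09.
L_total = 10·log₁₀(9.345e+09) = 99.71 dB(A).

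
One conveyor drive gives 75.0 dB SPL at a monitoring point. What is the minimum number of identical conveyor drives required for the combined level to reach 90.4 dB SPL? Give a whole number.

35

Need L₁ + 10·log₁₀ N ≥ 90.4, i.e. log₁₀ N ≥ 1.54.
N ≥ 10^(15.4/10) = 34.674, so N = 35.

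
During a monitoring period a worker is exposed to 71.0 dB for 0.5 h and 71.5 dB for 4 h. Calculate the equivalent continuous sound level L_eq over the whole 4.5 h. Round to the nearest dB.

71 dB

The energy average is taken in the linear domain: L_eq = 10·log₁₀[(Σ tᵢ·10^(Lᵢ/10))/T], T = 4.5 h.
Σ tᵢ·10^(Lᵢ/10) = 0.5·10^(71.0/10) + 4·10^(71.5/10) = 6.280e+07.
L_eq = 10·log₁₀(6.280e+07/4.5) = 71.45 dB.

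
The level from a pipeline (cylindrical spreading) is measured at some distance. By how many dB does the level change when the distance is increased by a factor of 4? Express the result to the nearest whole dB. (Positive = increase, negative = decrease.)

A line source loses 3 dB per doubling of distance; generally ΔL = −10·log₁₀(r₂/r₁).
ΔL = −10·log₁₀(4) = -6.02 dB.

-6 dB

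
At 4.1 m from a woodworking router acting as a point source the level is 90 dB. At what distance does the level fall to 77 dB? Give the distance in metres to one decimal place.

18.3 m

For a point source L₁ − L₂ = 20·log₁₀(r₂/r₁), so r₂ = r₁·10^((L₁−L₂)/20).
r₂ = 4.1·10^((90−77)/20) = 4.1·10^(13.0/20) = 18.31 m.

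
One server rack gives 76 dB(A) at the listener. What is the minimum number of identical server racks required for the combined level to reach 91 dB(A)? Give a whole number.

Need L₁ + 10·log₁₀ N ≥ 91, i.e. log₁₀ N ≥ 1.50.
N ≥ 10^(15.0/10) = 31.623, so N = 32.

32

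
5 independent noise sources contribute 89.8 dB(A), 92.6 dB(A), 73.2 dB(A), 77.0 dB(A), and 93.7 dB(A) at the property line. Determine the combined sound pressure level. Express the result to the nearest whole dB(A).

97 dB(A)

For uncorrelated sources the intensities add, so convert each level to linear form, sum, and take 10·log₁₀ of the total.
Σ 10^(L/10) = 10^(89.8/10) + 10^(92.6/10) + 10^(73.2/10) + 10^(77.0/10) + 10^(93.7/10) = 5.190e+09.
L_total = 10·log₁₀(5.190e+09) = 97.15 dB(A).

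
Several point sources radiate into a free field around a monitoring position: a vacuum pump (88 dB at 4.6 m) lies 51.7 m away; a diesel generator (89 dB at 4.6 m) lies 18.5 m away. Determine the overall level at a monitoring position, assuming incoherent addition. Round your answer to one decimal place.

77.3 dB

First find each source's level at the receiver (point-source: −20·log₁₀(r/r_ref)), then combine on an intensity basis.
vacuum pump: 88 − 20·log₁₀(51.7/4.6) = 88 − 21.01 = 66.99 dB.
diesel generator: 89 − 20·log₁₀(18.5/4.6) = 89 − 12.09 = 76.91 dB.
Σ 10^(L/10) = 5.411e+07 → L_total = 10·log₁₀(5.411e+07) = 77.33 dB.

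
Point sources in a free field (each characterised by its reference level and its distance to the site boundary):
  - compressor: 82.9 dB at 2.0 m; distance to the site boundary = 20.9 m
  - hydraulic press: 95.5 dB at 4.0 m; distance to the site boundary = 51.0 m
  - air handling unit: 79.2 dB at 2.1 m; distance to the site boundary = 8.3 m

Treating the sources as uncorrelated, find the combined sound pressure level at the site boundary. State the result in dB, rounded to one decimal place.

Propagate each source to the receiver with L = L_ref − 20·log₁₀(r/r_ref), then add intensities.
compressor: 82.9 − 20·log₁₀(20.9/2.0) = 82.9 − 20.38 = 62.52 dB.
hydraulic press: 95.5 − 20·log₁₀(51.0/4.0) = 95.5 − 22.11 = 73.39 dB.
air handling unit: 79.2 − 20·log₁₀(8.3/2.1) = 79.2 − 11.94 = 67.26 dB.
Σ 10^(L/10) = 2.894e+07 → L_total = 10·log₁₀(2.894e+07) = 74.61 dB.

74.6 dB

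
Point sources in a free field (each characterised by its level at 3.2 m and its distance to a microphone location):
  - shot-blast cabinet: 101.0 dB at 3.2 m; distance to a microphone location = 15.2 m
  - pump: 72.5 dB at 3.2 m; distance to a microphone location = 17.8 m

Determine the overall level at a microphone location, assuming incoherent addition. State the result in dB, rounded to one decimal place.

Propagate each source to the receiver with L = L_ref − 20·log₁₀(r/r_ref), then add intensities.
shot-blast cabinet: 101.0 − 20·log₁₀(15.2/3.2) = 101.0 − 13.53 = 87.47 dB.
pump: 72.5 − 20·log₁₀(17.8/3.2) = 72.5 − 14.91 = 57.59 dB.
Σ 10^(L/10) = 5.585e+08 → L_total = 10·log₁₀(5.585e+08) = 87.47 dB.

87.5 dB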